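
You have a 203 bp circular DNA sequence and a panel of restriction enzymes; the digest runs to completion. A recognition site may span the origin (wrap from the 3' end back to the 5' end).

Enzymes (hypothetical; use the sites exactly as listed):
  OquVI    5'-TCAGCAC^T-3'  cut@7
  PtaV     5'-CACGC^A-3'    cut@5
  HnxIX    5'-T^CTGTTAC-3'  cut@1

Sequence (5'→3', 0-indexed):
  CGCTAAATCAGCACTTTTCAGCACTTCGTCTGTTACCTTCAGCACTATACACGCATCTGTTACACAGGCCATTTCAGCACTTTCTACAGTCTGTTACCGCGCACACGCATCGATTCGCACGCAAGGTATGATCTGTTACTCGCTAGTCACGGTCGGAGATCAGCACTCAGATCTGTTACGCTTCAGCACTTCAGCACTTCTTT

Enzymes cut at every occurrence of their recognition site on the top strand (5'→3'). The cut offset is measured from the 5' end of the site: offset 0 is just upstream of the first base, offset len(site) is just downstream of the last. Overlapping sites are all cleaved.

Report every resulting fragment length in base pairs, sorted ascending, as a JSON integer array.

Site scan:
  OquVI (TCAGCACT, off=7): starts [7, 17, 38, 73, 159, 182, 190] → cuts [14, 24, 45, 80, 166, 189, 197]
  PtaV (CACGCA, off=5): starts [49, 103, 117] → cuts [54, 108, 122]
  HnxIX (TCTGTTAC, off=1): starts [28, 55, 89, 131, 171] → cuts [29, 56, 90, 132, 172]

Pooled cuts: [14, 24, 29, 45, 54, 56, 80, 90, 108, 122, 132, 166, 172, 189, 197]

Fragments:
  14→24: 10 bp
  24→29: 5 bp
  29→45: 16 bp
  45→54: 9 bp
  54→56: 2 bp
  56→80: 24 bp
  80→90: 10 bp
  90→108: 18 bp
  108→122: 14 bp
  122→132: 10 bp
  132→166: 34 bp
  166→172: 6 bp
  172→189: 17 bp
  189→197: 8 bp
  197→14 (wrap): 203-197+14 = 20 bp

[2,5,6,8,9,10,10,10,14,16,17,18,20,24,34]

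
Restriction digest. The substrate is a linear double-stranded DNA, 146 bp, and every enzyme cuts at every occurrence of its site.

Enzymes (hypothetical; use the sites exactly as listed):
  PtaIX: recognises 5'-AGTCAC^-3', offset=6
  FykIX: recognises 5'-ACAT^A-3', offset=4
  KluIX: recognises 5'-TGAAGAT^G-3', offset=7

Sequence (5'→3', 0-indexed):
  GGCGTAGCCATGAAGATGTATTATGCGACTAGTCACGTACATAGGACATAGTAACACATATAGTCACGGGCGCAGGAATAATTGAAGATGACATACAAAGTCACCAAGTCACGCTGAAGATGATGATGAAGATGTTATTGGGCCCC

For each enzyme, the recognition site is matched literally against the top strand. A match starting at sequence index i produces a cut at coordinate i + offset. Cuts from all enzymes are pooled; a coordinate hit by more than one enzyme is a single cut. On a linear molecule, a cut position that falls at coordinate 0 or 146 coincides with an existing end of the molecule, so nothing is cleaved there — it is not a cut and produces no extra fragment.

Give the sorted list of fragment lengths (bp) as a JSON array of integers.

Scan for sites:
  PtaIX (AGTCAC, off=6): starts [30, 61, 98, 106] → cuts [36, 67, 104, 112]
  FykIX (ACATA, off=4): starts [38, 45, 55, 90] → cuts [42, 49, 59, 94]
  KluIX (TGAAGATG, off=7): starts [10, 82, 114, 126] → cuts [17, 89, 121, 133]

Pooled cuts: [17, 36, 42, 49, 59, 67, 89, 94, 104, 112, 121, 133]

Fragment lengths:
  [0,17): 17 bp
  [17,36): 19 bp
  [36,42): 6 bp
  [42,49): 7 bp
  [49,59): 10 bp
  [59,67): 8 bp
  [67,89): 22 bp
  [89,94): 5 bp
  [94,104): 10 bp
  [104,112): 8 bp
  [112,121): 9 bp
  [121,133): 12 bp
  [133,146): 13 bp

[5,6,7,8,8,9,10,10,12,13,17,19,22]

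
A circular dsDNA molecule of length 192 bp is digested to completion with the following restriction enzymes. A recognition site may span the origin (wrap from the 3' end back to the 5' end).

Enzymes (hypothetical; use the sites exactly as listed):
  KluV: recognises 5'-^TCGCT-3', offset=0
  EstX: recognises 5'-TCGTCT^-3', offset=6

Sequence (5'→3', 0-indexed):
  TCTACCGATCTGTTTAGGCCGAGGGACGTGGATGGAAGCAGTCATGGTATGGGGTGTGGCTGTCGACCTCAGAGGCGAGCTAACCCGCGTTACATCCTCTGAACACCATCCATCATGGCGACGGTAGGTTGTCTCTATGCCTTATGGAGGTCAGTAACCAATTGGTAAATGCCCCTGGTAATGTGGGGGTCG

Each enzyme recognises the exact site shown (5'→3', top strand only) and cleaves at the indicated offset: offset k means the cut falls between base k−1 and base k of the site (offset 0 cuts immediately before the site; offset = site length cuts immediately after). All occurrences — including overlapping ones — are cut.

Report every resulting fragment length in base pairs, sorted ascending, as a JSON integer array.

[192]

Site scan:
  KluV (TCGCT, off=0): no sites
  EstX (TCGTCT, off=6): starts [189] → cuts [3]

All cut coordinates (distinct, sorted): [3]

Fragments:
  3→3 (wrap): 192-3+3 = 192 bp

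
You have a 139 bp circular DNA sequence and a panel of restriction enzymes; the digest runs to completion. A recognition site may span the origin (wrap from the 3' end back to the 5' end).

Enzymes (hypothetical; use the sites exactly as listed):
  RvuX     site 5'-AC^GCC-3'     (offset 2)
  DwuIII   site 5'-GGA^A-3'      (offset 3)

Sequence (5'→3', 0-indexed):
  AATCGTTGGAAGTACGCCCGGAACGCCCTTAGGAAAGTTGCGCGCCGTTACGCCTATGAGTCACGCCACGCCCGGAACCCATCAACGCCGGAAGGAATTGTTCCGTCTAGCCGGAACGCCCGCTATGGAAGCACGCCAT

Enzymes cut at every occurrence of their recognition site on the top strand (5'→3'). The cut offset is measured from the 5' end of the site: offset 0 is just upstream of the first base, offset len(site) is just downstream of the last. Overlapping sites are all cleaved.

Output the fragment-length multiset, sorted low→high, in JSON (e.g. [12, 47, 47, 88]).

Scan for sites:
  RvuX ACGCC/2: at [13, 22, 49, 62, 67, 84, 115, 132] ⇒ [15, 24, 51, 64, 69, 86, 117, 134]
  DwuIII GGAA/3: at [7, 19, 31, 73, 89, 93, 112, 126] ⇒ [10, 22, 34, 76, 92, 96, 115, 129]

All cut coordinates (distinct, sorted): [10, 15, 22, 24, 34, 51, 64, 69, 76, 86, 92, 96, 115, 117, 129, 134]

Fragments:
  10→15: 5 bp
  15→22: 7 bp
  22→24: 2 bp
  24→34: 10 bp
  34→51: 17 bp
  51→64: 13 bp
  64→69: 5 bp
  69→76: 7 bp
  76→86: 10 bp
  86→92: 6 bp
  92→96: 4 bp
  96→115: 19 bp
  115→117: 2 bp
  117→129: 12 bp
  129→134: 5 bp
  134→10 (wrap): 139-134+10 = 15 bp

[2,2,4,5,5,5,6,7,7,10,10,12,13,15,17,19]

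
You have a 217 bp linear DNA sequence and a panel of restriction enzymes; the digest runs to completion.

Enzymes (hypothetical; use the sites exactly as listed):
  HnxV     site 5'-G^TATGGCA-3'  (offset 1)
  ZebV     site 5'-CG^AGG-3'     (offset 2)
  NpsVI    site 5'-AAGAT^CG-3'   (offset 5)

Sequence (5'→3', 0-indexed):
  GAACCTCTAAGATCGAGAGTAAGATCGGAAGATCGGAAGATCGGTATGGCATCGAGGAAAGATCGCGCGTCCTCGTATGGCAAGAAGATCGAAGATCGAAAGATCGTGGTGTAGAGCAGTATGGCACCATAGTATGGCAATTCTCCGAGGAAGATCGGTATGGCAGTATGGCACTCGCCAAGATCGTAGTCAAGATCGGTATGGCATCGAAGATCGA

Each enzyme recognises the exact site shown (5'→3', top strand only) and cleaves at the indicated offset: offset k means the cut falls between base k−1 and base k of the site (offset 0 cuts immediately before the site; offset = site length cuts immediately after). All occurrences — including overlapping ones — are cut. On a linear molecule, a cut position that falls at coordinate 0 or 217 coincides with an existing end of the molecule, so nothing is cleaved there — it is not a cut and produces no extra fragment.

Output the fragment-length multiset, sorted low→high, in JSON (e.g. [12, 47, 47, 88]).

Site scan:
  HnxV GTATGGCA/1: at [43, 74, 118, 131, 157, 165, 198] ⇒ [44, 75, 119, 132, 158, 166, 199]
  ZebV CGAGG/2: at [52, 145] ⇒ [54, 147]
  NpsVI AAGATCG/5: at [8, 20, 28, 36, 58, 84, 91, 99, 150, 179, 191, 209] ⇒ [13, 25, 33, 41, 63, 89, 96, 104, 155, 184, 196, 214]

All cut coordinates (distinct, sorted): [13, 25, 33, 41, 44, 54, 63, 75, 89, 96, 104, 119, 132, 147, 155, 158, 166, 184, 196, 199, 214]

Fragment lengths:
  [0,13): 13 bp
  [13,25): 12 bp
  [25,33): 8 bp
  [33,41): 8 bp
  [41,44): 3 bp
  [44,54): 10 bp
  [54,63): 9 bp
  [63,75): 12 bp
  [75,89): 14 bp
  [89,96): 7 bp
  [96,104): 8 bp
  [104,119): 15 bp
  [119,132): 13 bp
  [132,147): 15 bp
  [147,155): 8 bp
  [155,158): 3 bp
  [158,166): 8 bp
  [166,184): 18 bp
  [184,196): 12 bp
  [196,199): 3 bp
  [199,214): 15 bp
  [214,217): 3 bp

[3,3,3,3,7,8,8,8,8,8,9,10,12,12,12,13,13,14,15,15,15,18]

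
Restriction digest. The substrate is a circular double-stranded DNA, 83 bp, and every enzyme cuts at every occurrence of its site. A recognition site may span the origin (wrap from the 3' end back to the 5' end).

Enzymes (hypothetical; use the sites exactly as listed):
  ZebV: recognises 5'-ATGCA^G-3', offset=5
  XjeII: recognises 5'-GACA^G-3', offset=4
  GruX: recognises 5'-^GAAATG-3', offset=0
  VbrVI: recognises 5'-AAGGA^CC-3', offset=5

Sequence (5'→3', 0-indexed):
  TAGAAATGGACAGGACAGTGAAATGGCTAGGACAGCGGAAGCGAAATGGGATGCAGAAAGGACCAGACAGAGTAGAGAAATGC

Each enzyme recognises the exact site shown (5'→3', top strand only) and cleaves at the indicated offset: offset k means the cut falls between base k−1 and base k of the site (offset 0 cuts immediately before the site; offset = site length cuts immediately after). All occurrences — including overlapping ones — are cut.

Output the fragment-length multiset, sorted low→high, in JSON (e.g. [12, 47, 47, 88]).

[2,5,7,7,7,8,9,10,13,15]

Site scan:
  ZebV (ATGCAG, off=5): starts [50] → cuts [55]
  XjeII (GACAG, off=4): starts [8, 13, 30, 65] → cuts [12, 17, 34, 69]
  GruX (GAAATG, off=0): starts [2, 19, 42, 76] → cuts [2, 19, 42, 76]
  VbrVI (AAGGACC, off=5): starts [57] → cuts [62]

Pooled cuts: [2, 12, 17, 19, 34, 42, 55, 62, 69, 76]

Fragments:
  2→12: 10 bp
  12→17: 5 bp
  17→19: 2 bp
  19→34: 15 bp
  34→42: 8 bp
  42→55: 13 bp
  55→62: 7 bp
  62→69: 7 bp
  69→76: 7 bp
  76→2 (wrap): 83-76+2 = 9 bp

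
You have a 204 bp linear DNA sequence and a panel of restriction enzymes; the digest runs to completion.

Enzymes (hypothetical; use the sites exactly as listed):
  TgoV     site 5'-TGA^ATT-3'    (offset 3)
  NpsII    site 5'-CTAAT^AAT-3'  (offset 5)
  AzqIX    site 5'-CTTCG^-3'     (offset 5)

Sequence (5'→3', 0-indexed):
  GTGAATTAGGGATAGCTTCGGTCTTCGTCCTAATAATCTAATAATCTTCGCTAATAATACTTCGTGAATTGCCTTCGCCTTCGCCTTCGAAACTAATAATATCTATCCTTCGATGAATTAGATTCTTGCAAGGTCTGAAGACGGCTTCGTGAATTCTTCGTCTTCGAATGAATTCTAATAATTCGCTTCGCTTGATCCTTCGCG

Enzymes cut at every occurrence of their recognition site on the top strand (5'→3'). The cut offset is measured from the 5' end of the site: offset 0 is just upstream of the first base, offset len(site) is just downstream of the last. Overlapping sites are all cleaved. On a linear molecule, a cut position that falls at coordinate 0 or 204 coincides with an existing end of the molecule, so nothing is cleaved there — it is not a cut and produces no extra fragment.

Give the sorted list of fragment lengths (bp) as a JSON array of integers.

Per-enzyme occurrences:
  TgoV TGAATT/3: at [1, 64, 113, 149, 168] ⇒ [4, 67, 116, 152, 171]
  NpsII CTAATAAT/5: at [29, 37, 50, 92, 174] ⇒ [34, 42, 55, 97, 179]
  AzqIX CTTCG/5: at [15, 22, 45, 59, 72, 78, 84, 107, 144, 155, 161, 185, 197] ⇒ [20, 27, 50, 64, 77, 83, 89, 112, 149, 160, 166, 190, 202]

All cut coordinates (distinct, sorted): [4, 20, 27, 34, 42, 50, 55, 64, 67, 77, 83, 89, 97, 112, 116, 149, 152, 160, 166, 171, 179, 190, 202]

Fragment lengths:
  [0,4): 4 bp
  [4,20): 16 bp
  [20,27): 7 bp
  [27,34): 7 bp
  [34,42): 8 bp
  [42,50): 8 bp
  [50,55): 5 bp
  [55,64): 9 bp
  [64,67): 3 bp
  [67,77): 10 bp
  [77,83): 6 bp
  [83,89): 6 bp
  [89,97): 8 bp
  [97,112): 15 bp
  [112,116): 4 bp
  [116,149): 33 bp
  [149,152): 3 bp
  [152,160): 8 bp
  [160,166): 6 bp
  [166,171): 5 bp
  [171,179): 8 bp
  [179,190): 11 bp
  [190,202): 12 bp
  [202,204): 2 bp

[2,3,3,4,4,5,5,6,6,6,7,7,8,8,8,8,8,9,10,11,12,15,16,33]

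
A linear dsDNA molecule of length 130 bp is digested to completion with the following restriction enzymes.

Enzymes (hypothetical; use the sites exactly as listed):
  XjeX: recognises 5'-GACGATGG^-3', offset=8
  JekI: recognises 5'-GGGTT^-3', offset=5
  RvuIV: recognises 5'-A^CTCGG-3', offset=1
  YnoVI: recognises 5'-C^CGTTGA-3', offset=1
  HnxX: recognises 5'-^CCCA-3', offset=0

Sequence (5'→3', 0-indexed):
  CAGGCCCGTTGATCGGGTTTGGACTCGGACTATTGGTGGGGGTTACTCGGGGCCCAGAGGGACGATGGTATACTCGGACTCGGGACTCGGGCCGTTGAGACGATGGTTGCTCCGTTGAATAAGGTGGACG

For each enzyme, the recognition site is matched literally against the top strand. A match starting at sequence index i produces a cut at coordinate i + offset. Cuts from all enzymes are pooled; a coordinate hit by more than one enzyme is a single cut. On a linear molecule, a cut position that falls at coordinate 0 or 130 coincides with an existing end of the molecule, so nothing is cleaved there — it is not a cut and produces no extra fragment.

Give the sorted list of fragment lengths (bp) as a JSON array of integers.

Scan for sites:
  XjeX (GACGATGG, off=8): starts [60, 98] → cuts [68, 106]
  JekI (GGGTT, off=5): starts [14, 39] → cuts [19, 44]
  RvuIV (ACTCGG, off=1): starts [22, 44, 71, 77, 84] → cuts [23, 45, 72, 78, 85]
  YnoVI (CCGTTGA, off=1): starts [5, 91, 111] → cuts [6, 92, 112]
  HnxX (CCCA, off=0): starts [52] → cuts [52]

Pooled cuts: [6, 19, 23, 44, 45, 52, 68, 72, 78, 85, 92, 106, 112]

Fragments:
  [0,6): 6 bp
  [6,19): 13 bp
  [19,23): 4 bp
  [23,44): 21 bp
  [44,45): 1 bp
  [45,52): 7 bp
  [52,68): 16 bp
  [68,72): 4 bp
  [72,78): 6 bp
  [78,85): 7 bp
  [85,92): 7 bp
  [92,106): 14 bp
  [106,112): 6 bp
  [112,130): 18 bp

[1,4,4,6,6,6,7,7,7,13,14,16,18,21]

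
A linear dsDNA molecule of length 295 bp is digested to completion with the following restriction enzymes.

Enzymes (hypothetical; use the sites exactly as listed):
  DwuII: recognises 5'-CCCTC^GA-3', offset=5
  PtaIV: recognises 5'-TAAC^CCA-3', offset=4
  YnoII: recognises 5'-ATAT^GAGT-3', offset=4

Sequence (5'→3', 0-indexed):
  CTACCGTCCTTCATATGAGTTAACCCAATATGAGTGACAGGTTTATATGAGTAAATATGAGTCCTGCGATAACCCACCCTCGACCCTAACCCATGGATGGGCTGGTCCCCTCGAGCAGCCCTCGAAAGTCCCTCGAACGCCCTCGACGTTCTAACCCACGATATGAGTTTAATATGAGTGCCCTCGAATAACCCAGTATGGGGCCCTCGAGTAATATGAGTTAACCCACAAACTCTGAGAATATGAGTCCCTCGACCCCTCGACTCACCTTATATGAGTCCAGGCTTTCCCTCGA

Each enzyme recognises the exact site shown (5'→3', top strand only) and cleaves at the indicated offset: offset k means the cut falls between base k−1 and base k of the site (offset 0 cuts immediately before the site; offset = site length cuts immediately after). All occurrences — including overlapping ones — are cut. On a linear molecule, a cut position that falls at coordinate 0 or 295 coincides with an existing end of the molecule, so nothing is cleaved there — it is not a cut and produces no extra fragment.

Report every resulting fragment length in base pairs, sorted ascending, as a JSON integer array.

[2,7,7,8,8,8,8,9,9,9,9,10,10,10,11,11,11,11,14,15,16,16,17,18,19,22]

Site scan:
  DwuII CCCTCGA/5: at [76, 107, 118, 129, 139, 180, 203, 248, 256, 288] ⇒ [81, 112, 123, 134, 144, 185, 208, 253, 261, 293]
  PtaIV TAACCCA/4: at [20, 69, 86, 151, 188, 221] ⇒ [24, 73, 90, 155, 192, 225]
  YnoII ATATGAGT/4: at [12, 27, 44, 54, 160, 171, 213, 240, 271] ⇒ [16, 31, 48, 58, 164, 175, 217, 244, 275]

Pooled cuts: [16, 24, 31, 48, 58, 73, 81, 90, 112, 123, 134, 144, 155, 164, 175, 185, 192, 208, 217, 225, 244, 253, 261, 275, 293]

Fragments:
  [0,16): 16 bp
  [16,24): 8 bp
  [24,31): 7 bp
  [31,48): 17 bp
  [48,58): 10 bp
  [58,73): 15 bp
  [73,81): 8 bp
  [81,90): 9 bp
  [90,112): 22 bp
  [112,123): 11 bp
  [123,134): 11 bp
  [134,144): 10 bp
  [144,155): 11 bp
  [155,164): 9 bp
  [164,175): 11 bp
  [175,185): 10 bp
  [185,192): 7 bp
  [192,208): 16 bp
  [208,217): 9 bp
  [217,225): 8 bp
  [225,244): 19 bp
  [244,253): 9 bp
  [253,261): 8 bp
  [261,275): 14 bp
  [275,293): 18 bp
  [293,295): 2 bp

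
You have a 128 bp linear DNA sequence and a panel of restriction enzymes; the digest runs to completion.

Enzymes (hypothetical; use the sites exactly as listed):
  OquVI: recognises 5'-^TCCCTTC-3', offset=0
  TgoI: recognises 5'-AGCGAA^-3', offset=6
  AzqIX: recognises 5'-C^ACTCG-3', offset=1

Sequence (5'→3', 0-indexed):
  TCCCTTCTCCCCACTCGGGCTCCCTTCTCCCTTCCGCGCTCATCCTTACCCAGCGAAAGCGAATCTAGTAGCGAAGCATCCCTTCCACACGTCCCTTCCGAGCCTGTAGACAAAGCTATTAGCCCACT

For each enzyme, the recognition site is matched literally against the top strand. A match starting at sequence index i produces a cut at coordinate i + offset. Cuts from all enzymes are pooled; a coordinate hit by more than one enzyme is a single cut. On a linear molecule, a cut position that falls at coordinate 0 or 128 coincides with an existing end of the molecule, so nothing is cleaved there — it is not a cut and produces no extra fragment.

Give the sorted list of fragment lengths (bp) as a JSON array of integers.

[3,6,7,8,12,12,13,30,37]

Scan for sites:
  OquVI TCCCTTC/0: at [0, 20, 27, 78, 91] ⇒ [20, 27, 78, 91] (position 0 is a terminus of the linear molecule — no cut)
  TgoI AGCGAA/6: at [51, 57, 69] ⇒ [57, 63, 75]
  AzqIX CACTCG/1: at [11] ⇒ [12]

All cut coordinates (distinct, sorted): [12, 20, 27, 57, 63, 75, 78, 91]

Fragment lengths:
  [0,12): 12 bp
  [12,20): 8 bp
  [20,27): 7 bp
  [27,57): 30 bp
  [57,63): 6 bp
  [63,75): 12 bp
  [75,78): 3 bp
  [78,91): 13 bp
  [91,128): 37 bp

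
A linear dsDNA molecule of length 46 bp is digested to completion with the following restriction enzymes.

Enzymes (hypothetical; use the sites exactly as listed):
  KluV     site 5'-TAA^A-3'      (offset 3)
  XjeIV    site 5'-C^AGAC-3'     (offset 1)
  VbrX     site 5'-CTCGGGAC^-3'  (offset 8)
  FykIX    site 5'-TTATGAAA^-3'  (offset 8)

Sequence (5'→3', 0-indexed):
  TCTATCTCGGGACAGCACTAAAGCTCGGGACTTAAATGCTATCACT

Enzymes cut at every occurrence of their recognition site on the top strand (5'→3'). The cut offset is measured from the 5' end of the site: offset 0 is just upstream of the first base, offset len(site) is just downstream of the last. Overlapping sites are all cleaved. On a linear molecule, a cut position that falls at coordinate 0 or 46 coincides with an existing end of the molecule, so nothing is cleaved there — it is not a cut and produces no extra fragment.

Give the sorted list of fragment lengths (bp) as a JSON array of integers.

Site scan:
  KluV (TAAA, off=3): starts [18, 32] → cuts [21, 35]
  XjeIV (CAGAC, off=1): no sites
  VbrX (CTCGGGAC, off=8): starts [5, 23] → cuts [13, 31]
  FykIX (TTATGAAA, off=8): no sites

All cut coordinates (distinct, sorted): [13, 21, 31, 35]

Fragments:
  [0,13): 13 bp
  [13,21): 8 bp
  [21,31): 10 bp
  [31,35): 4 bp
  [35,46): 11 bp

[4,8,10,11,13]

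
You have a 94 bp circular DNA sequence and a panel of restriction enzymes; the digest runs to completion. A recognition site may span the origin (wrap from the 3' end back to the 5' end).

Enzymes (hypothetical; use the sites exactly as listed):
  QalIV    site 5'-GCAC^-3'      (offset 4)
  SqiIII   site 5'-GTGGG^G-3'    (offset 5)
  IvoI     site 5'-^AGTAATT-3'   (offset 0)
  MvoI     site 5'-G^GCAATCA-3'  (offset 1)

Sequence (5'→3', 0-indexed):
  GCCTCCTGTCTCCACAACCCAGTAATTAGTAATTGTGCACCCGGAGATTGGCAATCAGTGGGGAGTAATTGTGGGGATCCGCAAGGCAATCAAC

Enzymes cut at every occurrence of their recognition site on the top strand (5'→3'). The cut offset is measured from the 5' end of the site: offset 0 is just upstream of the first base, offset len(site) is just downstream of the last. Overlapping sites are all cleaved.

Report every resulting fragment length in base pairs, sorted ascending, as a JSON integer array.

[1,7,10,10,12,12,13,29]

Site scan:
  QalIV GCAC/4: at [36] ⇒ [40]
  SqiIII GTGGGG/5: at [57, 70] ⇒ [62, 75]
  IvoI AGTAATT/0: at [20, 27, 63] ⇒ [20, 27, 63]
  MvoI GGCAATCA/1: at [49, 84] ⇒ [50, 85]

All cut coordinates (distinct, sorted): [20, 27, 40, 50, 62, 63, 75, 85]

Fragments:
  20→27: 7 bp
  27→40: 13 bp
  40→50: 10 bp
  50→62: 12 bp
  62→63: 1 bp
  63→75: 12 bp
  75→85: 10 bp
  85→20 (wrap): 94-85+20 = 29 bp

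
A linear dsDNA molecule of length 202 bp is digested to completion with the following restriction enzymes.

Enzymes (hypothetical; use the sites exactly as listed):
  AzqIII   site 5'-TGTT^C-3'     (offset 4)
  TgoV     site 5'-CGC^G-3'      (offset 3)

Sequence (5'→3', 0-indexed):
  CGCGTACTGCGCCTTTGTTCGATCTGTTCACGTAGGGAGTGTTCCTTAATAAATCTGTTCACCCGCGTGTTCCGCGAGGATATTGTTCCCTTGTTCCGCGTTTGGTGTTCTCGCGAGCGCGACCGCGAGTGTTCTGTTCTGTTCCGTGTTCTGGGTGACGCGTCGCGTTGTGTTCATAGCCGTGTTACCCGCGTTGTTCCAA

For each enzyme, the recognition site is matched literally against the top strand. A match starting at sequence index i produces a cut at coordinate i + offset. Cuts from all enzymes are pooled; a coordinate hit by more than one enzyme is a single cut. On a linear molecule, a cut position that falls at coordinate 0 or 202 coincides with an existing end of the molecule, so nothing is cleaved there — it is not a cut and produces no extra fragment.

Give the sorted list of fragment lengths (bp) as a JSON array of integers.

[3,4,4,4,5,5,5,5,5,6,6,6,7,7,7,8,8,9,10,11,12,15,16,16,18]

Scan for sites:
  AzqIII (TGTTC, off=4): starts [15, 24, 39, 55, 67, 83, 91, 105, 129, 134, 139, 146, 170, 194] → cuts [19, 28, 43, 59, 71, 87, 95, 109, 133, 138, 143, 150, 174, 198]
  TgoV (CGCG, off=3): starts [0, 63, 72, 96, 111, 117, 123, 158, 163, 189] → cuts [3, 66, 75, 99, 114, 120, 126, 161, 166, 192]

Pooled cuts: [3, 19, 28, 43, 59, 66, 71, 75, 87, 95, 99, 109, 114, 120, 126, 133, 138, 143, 150, 161, 166, 174, 192, 198]

Fragments:
  [0,3): 3 bp
  [3,19): 16 bp
  [19,28): 9 bp
  [28,43): 15 bp
  [43,59): 16 bp
  [59,66): 7 bp
  [66,71): 5 bp
  [71,75): 4 bp
  [75,87): 12 bp
  [87,95): 8 bp
  [95,99): 4 bp
  [99,109): 10 bp
  [109,114): 5 bp
  [114,120): 6 bp
  [120,126): 6 bp
  [126,133): 7 bp
  [133,138): 5 bp
  [138,143): 5 bp
  [143,150): 7 bp
  [150,161): 11 bp
  [161,166): 5 bp
  [166,174): 8 bp
  [174,192): 18 bp
  [192,198): 6 bp
  [198,202): 4 bp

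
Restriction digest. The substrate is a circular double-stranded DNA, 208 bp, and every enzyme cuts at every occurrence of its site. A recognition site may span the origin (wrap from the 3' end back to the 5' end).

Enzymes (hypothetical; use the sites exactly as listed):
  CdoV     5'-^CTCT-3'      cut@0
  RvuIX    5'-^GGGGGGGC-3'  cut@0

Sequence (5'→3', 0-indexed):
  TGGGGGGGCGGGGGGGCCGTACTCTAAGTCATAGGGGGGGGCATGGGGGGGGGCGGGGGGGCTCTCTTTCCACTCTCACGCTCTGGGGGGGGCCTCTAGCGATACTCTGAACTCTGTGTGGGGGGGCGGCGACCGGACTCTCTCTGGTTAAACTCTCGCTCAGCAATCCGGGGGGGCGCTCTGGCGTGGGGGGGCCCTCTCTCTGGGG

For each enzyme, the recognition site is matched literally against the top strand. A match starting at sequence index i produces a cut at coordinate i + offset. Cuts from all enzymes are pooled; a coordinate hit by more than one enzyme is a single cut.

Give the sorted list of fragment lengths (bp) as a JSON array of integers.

Scan for sites:
  CdoV (CTCT, off=0): starts [21, 61, 63, 72, 80, 93, 104, 111, 137, 139, 141, 152, 178, 196, 198, 200] → cuts [21, 61, 63, 72, 80, 93, 104, 111, 137, 139, 141, 152, 178, 196, 198, 200]
  RvuIX (GGGGGGGC, off=0): starts [1, 9, 34, 46, 54, 85, 119, 169, 187] → cuts [1, 9, 34, 46, 54, 85, 119, 169, 187]

Pooled cuts: [1, 9, 21, 34, 46, 54, 61, 63, 72, 80, 85, 93, 104, 111, 119, 137, 139, 141, 152, 169, 178, 187, 196, 198, 200]

Fragment lengths:
  1→9: 8 bp
  9→21: 12 bp
  21→34: 13 bp
  34→46: 12 bp
  46→54: 8 bp
  54→61: 7 bp
  61→63: 2 bp
  63→72: 9 bp
  72→80: 8 bp
  80→85: 5 bp
  85→93: 8 bp
  93→104: 11 bp
  104→111: 7 bp
  111→119: 8 bp
  119→137: 18 bp
  137→139: 2 bp
  139→141: 2 bp
  141→152: 11 bp
  152→169: 17 bp
  169→178: 9 bp
  178→187: 9 bp
  187→196: 9 bp
  196→198: 2 bp
  198→200: 2 bp
  200→1 (wrap): 208-200+1 = 9 bp

[2,2,2,2,2,5,7,7,8,8,8,8,8,9,9,9,9,9,11,11,12,12,13,17,18]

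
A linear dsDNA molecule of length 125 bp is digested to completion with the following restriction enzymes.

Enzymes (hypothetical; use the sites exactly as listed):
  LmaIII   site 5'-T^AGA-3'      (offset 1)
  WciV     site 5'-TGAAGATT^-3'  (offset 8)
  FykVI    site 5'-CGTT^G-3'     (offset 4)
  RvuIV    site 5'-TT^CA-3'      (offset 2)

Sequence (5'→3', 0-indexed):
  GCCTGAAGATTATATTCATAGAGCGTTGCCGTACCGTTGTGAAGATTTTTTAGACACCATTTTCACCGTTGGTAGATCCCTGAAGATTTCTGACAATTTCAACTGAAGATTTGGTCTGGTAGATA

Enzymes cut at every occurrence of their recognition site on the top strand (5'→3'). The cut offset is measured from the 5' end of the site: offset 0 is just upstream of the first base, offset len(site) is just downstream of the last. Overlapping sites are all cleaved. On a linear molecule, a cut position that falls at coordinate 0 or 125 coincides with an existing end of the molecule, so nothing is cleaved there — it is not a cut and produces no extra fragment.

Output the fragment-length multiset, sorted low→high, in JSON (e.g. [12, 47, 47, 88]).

[3,3,4,5,5,7,8,9,9,11,11,11,12,12,15]

Site scan:
  LmaIII TAGA/1: at [18, 50, 72, 119] ⇒ [19, 51, 73, 120]
  WciV TGAAGATT/8: at [3, 39, 80, 103] ⇒ [11, 47, 88, 111]
  FykVI CGTTG/4: at [23, 34, 66] ⇒ [27, 38, 70]
  RvuIV TTCA/2: at [14, 61, 97] ⇒ [16, 63, 99]

All cut coordinates (distinct, sorted): [11, 16, 19, 27, 38, 47, 51, 63, 70, 73, 88, 99, 111, 120]

Fragment lengths:
  [0,11): 11 bp
  [11,16): 5 bp
  [16,19): 3 bp
  [19,27): 8 bp
  [27,38): 11 bp
  [38,47): 9 bp
  [47,51): 4 bp
  [51,63): 12 bp
  [63,70): 7 bp
  [70,73): 3 bp
  [73,88): 15 bp
  [88,99): 11 bp
  [99,111): 12 bp
  [111,120): 9 bp
  [120,125): 5 bp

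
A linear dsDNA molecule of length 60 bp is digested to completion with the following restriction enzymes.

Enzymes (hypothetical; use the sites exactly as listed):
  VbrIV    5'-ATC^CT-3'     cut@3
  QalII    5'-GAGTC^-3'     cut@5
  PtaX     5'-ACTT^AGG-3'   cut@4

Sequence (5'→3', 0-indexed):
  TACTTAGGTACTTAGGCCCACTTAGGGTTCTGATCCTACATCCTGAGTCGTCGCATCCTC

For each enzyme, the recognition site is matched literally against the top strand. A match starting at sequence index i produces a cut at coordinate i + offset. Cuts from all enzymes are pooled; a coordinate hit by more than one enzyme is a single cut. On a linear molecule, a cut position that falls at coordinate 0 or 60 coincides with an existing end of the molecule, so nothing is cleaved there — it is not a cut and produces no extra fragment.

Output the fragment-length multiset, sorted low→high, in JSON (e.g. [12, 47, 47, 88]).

Scan for sites:
  VbrIV (ATCCT, off=3): starts [32, 39, 54] → cuts [35, 42, 57]
  QalII (GAGTC, off=5): starts [44] → cuts [49]
  PtaX (ACTTAGG, off=4): starts [1, 9, 19] → cuts [5, 13, 23]

All cut coordinates (distinct, sorted): [5, 13, 23, 35, 42, 49, 57]

Fragments:
  [0,5): 5 bp
  [5,13): 8 bp
  [13,23): 10 bp
  [23,35): 12 bp
  [35,42): 7 bp
  [42,49): 7 bp
  [49,57): 8 bp
  [57,60): 3 bp

[3,5,7,7,8,8,10,12]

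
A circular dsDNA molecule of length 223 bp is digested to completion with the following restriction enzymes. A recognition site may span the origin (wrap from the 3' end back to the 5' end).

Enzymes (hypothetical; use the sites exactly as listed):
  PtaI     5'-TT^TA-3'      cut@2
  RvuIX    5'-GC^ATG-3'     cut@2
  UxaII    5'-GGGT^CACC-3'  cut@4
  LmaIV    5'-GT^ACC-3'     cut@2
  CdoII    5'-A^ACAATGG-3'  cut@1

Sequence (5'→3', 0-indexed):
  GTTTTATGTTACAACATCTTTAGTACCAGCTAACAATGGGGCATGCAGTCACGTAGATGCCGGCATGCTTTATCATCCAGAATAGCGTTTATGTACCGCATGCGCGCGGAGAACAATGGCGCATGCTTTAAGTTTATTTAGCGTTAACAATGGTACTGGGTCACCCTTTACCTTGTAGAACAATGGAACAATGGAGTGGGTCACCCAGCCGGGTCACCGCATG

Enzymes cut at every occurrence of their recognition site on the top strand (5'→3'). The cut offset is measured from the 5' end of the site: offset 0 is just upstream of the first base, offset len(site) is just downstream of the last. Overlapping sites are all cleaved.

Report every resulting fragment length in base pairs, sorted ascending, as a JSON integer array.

[4,4,5,5,6,6,6,6,7,7,8,8,8,10,10,11,13,13,14,15,16,19,22]

Per-enzyme occurrences:
  PtaI TTTA/2: at [2, 18, 68, 87, 126, 132, 136, 166] ⇒ [4, 20, 70, 89, 128, 134, 138, 168]
  RvuIX GCATG/2: at [40, 62, 97, 120, 218] ⇒ [42, 64, 99, 122, 220]
  UxaII GGGTCACC/4: at [157, 197, 210] ⇒ [161, 201, 214]
  LmaIV GTACC/2: at [22, 92] ⇒ [24, 94]
  CdoII AACAATGG/1: at [31, 111, 145, 178, 186] ⇒ [32, 112, 146, 179, 187]

Pooled cuts: [4, 20, 24, 32, 42, 64, 70, 89, 94, 99, 112, 122, 128, 134, 138, 146, 161, 168, 179, 187, 201, 214, 220]

Fragments:
  4→20: 16 bp
  20→24: 4 bp
  24→32: 8 bp
  32→42: 10 bp
  42→64: 22 bp
  64→70: 6 bp
  70→89: 19 bp
  89→94: 5 bp
  94→99: 5 bp
  99→112: 13 bp
  112→122: 10 bp
  122→128: 6 bp
  128→134: 6 bp
  134→138: 4 bp
  138→146: 8 bp
  146→161: 15 bp
  161→168: 7 bp
  168→179: 11 bp
  179→187: 8 bp
  187→201: 14 bp
  201→214: 13 bp
  214→220: 6 bp
  220→4 (wrap): 223-220+4 = 7 bp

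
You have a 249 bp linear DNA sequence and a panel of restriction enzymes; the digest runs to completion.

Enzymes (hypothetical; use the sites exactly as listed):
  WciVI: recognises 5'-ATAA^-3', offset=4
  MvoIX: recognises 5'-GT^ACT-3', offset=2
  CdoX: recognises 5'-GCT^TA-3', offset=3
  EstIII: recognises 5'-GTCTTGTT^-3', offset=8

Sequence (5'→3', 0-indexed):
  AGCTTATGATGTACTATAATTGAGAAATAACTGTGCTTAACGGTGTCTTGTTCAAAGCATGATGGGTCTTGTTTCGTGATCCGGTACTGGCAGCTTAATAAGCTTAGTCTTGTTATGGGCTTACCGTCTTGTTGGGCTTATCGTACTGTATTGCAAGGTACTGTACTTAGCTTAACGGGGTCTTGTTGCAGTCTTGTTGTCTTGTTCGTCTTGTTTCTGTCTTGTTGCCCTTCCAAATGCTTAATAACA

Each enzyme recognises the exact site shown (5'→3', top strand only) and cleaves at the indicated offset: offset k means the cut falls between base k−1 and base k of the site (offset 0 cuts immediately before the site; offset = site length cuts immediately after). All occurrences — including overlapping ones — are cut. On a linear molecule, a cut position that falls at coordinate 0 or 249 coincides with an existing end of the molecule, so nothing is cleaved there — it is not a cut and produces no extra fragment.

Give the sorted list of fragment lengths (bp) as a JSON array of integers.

Per-enzyme occurrences:
  WciVI (ATAA, off=4): starts [15, 26, 97, 243] → cuts [19, 30, 101, 247]
  MvoIX (GTACT, off=2): starts [10, 83, 142, 157, 162] → cuts [12, 85, 144, 159, 164]
  CdoX (GCTTA, off=3): starts [1, 34, 92, 101, 118, 135, 169, 238] → cuts [4, 37, 95, 104, 121, 138, 172, 241]
  EstIII (GTCTTGTT, off=8): starts [44, 65, 106, 125, 179, 190, 198, 207, 218] → cuts [52, 73, 114, 133, 187, 198, 206, 215, 226]

All cut coordinates (distinct, sorted): [4, 12, 19, 30, 37, 52, 73, 85, 95, 101, 104, 114, 121, 133, 138, 144, 159, 164, 172, 187, 198, 206, 215, 226, 241, 247]

Fragments:
  [0,4): 4 bp
  [4,12): 8 bp
  [12,19): 7 bp
  [19,30): 11 bp
  [30,37): 7 bp
  [37,52): 15 bp
  [52,73): 21 bp
  [73,85): 12 bp
  [85,95): 10 bp
  [95,101): 6 bp
  [101,104): 3 bp
  [104,114): 10 bp
  [114,121): 7 bp
  [121,133): 12 bp
  [133,138): 5 bp
  [138,144): 6 bp
  [144,159): 15 bp
  [159,164): 5 bp
  [164,172): 8 bp
  [172,187): 15 bp
  [187,198): 11 bp
  [198,206): 8 bp
  [206,215): 9 bp
  [215,226): 11 bp
  [226,241): 15 bp
  [241,247): 6 bp
  [247,249): 2 bp

[2,3,4,5,5,6,6,6,7,7,7,8,8,8,9,10,10,11,11,11,12,12,15,15,15,15,21]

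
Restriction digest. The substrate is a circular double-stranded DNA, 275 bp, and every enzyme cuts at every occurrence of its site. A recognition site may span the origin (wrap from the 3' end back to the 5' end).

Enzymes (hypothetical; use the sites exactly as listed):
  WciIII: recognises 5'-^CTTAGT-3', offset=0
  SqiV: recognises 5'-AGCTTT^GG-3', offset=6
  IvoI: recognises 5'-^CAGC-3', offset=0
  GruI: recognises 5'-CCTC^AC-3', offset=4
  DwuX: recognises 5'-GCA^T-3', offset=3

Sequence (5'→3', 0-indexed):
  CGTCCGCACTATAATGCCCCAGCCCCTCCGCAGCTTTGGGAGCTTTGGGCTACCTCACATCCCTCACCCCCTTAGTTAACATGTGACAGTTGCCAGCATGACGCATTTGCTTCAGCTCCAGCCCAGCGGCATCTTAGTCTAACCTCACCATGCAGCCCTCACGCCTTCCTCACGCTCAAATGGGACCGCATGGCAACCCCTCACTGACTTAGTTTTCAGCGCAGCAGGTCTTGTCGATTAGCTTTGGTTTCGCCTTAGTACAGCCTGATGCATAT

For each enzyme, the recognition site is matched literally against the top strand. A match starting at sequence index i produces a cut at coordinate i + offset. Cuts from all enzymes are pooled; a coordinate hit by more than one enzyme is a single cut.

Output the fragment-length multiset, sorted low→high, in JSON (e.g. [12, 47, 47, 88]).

[1,5,5,5,5,5,6,6,7,7,7,7,8,8,8,9,9,9,10,11,11,12,12,14,19,22,23,24]

Scan for sites:
  WciIII (CTTAGT, off=0): starts [70, 132, 207, 253] → cuts [70, 132, 207, 253]
  SqiV (AGCTTTGG, off=6): starts [31, 40, 239] → cuts [37, 46, 245]
  IvoI (CAGC, off=0): starts [19, 30, 93, 112, 118, 123, 152, 216, 221, 260] → cuts [19, 30, 93, 112, 118, 123, 152, 216, 221, 260]
  GruI (CCTCAC, off=4): starts [52, 61, 142, 156, 167, 198] → cuts [56, 65, 146, 160, 171, 202]
  DwuX (GCAT, off=3): starts [95, 102, 128, 187, 269] → cuts [98, 105, 131, 190, 272]

All cut coordinates (distinct, sorted): [19, 30, 37, 46, 56, 65, 70, 93, 98, 105, 112, 118, 123, 131, 132, 146, 152, 160, 171, 190, 202, 207, 216, 221, 245, 253, 260, 272]

Fragments:
  19→30: 11 bp
  30→37: 7 bp
  37→46: 9 bp
  46→56: 10 bp
  56→65: 9 bp
  65→70: 5 bp
  70→93: 23 bp
  93→98: 5 bp
  98→105: 7 bp
  105→112: 7 bp
  112→118: 6 bp
  118→123: 5 bp
  123→131: 8 bp
  131→132: 1 bp
  132→146: 14 bp
  146→152: 6 bp
  152→160: 8 bp
  160→171: 11 bp
  171→190: 19 bp
  190→202: 12 bp
  202→207: 5 bp
  207→216: 9 bp
  216→221: 5 bp
  221→245: 24 bp
  245→253: 8 bp
  253→260: 7 bp
  260→272: 12 bp
  272→19 (wrap): 275-272+19 = 22 bp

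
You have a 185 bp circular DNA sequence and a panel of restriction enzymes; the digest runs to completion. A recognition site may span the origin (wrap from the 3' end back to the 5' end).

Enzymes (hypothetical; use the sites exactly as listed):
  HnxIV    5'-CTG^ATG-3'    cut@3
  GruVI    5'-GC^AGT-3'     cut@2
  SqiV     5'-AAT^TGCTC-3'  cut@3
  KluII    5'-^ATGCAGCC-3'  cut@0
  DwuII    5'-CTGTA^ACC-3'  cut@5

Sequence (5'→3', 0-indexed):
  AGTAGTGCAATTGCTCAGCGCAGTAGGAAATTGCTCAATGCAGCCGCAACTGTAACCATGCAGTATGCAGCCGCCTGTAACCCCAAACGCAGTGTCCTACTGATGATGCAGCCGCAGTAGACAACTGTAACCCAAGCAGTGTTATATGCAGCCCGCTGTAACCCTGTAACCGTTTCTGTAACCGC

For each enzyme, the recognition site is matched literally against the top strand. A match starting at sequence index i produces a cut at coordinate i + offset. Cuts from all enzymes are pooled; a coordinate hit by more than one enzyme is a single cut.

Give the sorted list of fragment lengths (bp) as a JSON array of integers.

[3,3,5,6,7,8,8,8,10,10,10,11,11,12,12,14,15,15,17]

Scan for sites:
  HnxIV CTGATG/3: at [99] ⇒ [102]
  GruVI GCAGT/2: at [19, 59, 88, 113, 135, 183] ⇒ [0, 21, 61, 90, 115, 137]
  SqiV AATTGCTC/3: at [8, 28] ⇒ [11, 31]
  KluII ATGCAGCC/0: at [37, 64, 105, 145] ⇒ [37, 64, 105, 145]
  DwuII CTGTAACC/5: at [49, 74, 124, 155, 163, 175] ⇒ [54, 79, 129, 160, 168, 180]

All cut coordinates (distinct, sorted): [0, 11, 21, 31, 37, 54, 61, 64, 79, 90, 102, 105, 115, 129, 137, 145, 160, 168, 180]

Fragments:
  0→11: 11 bp
  11→21: 10 bp
  21→31: 10 bp
  31→37: 6 bp
  37→54: 17 bp
  54→61: 7 bp
  61→64: 3 bp
  64→79: 15 bp
  79→90: 11 bp
  90→102: 12 bp
  102→105: 3 bp
  105→115: 10 bp
  115→129: 14 bp
  129→137: 8 bp
  137→145: 8 bp
  145→160: 15 bp
  160→168: 8 bp
  168→180: 12 bp
  180→0 (wrap): 185-180+0 = 5 bp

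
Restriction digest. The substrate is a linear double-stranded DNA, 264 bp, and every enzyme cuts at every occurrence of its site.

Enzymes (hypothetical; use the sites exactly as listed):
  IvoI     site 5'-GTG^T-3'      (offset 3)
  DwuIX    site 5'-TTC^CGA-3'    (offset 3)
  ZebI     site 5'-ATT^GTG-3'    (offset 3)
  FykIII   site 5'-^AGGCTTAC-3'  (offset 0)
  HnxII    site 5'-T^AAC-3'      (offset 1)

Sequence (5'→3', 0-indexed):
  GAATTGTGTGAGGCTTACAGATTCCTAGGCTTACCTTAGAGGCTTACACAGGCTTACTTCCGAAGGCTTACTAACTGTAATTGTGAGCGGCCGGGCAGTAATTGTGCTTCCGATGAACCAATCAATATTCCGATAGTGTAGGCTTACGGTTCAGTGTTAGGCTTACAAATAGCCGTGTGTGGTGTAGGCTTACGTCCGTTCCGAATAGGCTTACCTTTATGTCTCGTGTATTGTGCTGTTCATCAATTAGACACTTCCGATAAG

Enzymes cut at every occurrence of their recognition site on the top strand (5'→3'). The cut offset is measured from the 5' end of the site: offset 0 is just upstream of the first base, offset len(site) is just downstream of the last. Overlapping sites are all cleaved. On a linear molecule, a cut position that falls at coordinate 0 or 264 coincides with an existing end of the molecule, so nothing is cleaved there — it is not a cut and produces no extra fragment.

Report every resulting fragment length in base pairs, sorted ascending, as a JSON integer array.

Site scan:
  IvoI (GTGT, off=3): starts [5, 135, 153, 174, 176, 181, 225] → cuts [8, 138, 156, 177, 179, 184, 228]
  DwuIX (TTCCGA, off=3): starts [57, 107, 127, 198, 254] → cuts [60, 110, 130, 201, 257]
  ZebI (ATTGTG, off=3): starts [2, 79, 100, 229] → cuts [5, 82, 103, 232]
  FykIII (AGGCTTAC, off=0): starts [10, 26, 39, 49, 63, 139, 158, 185, 206] → cuts [10, 26, 39, 49, 63, 139, 158, 185, 206]
  HnxII (TAAC, off=1): starts [71] → cuts [72]

Pooled cuts: [5, 8, 10, 26, 39, 49, 60, 63, 72, 82, 103, 110, 130, 138, 139, 156, 158, 177, 179, 184, 185, 201, 206, 228, 232, 257]

Fragment lengths:
  [0,5): 5 bp
  [5,8): 3 bp
  [8,10): 2 bp
  [10,26): 16 bp
  [26,39): 13 bp
  [39,49): 10 bp
  [49,60): 11 bp
  [60,63): 3 bp
  [63,72): 9 bp
  [72,82): 10 bp
  [82,103): 21 bp
  [103,110): 7 bp
  [110,130): 20 bp
  [130,138): 8 bp
  [138,139): 1 bp
  [139,156): 17 bp
  [156,158): 2 bp
  [158,177): 19 bp
  [177,179): 2 bp
  [179,184): 5 bp
  [184,185): 1 bp
  [185,201): 16 bp
  [201,206): 5 bp
  [206,228): 22 bp
  [228,232): 4 bp
  [232,257): 25 bp
  [257,264): 7 bp

[1,1,2,2,2,3,3,4,5,5,5,7,7,8,9,10,10,11,13,16,16,17,19,20,21,22,25]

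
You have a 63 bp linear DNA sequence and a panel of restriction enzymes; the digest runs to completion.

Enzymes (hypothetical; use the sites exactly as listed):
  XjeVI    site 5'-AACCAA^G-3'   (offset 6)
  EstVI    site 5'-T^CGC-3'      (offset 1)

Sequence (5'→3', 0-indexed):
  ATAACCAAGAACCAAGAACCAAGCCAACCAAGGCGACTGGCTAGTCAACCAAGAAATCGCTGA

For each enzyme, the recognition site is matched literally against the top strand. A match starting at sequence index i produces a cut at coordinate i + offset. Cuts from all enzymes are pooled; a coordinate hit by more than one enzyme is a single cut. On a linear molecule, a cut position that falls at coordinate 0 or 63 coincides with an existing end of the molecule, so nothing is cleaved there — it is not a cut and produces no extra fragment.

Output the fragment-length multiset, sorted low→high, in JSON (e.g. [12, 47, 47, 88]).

Per-enzyme occurrences:
  XjeVI (AACCAAG, off=6): starts [2, 9, 16, 25, 46] → cuts [8, 15, 22, 31, 52]
  EstVI (TCGC, off=1): starts [56] → cuts [57]

Pooled cuts: [8, 15, 22, 31, 52, 57]

Fragments:
  [0,8): 8 bp
  [8,15): 7 bp
  [15,22): 7 bp
  [22,31): 9 bp
  [31,52): 21 bp
  [52,57): 5 bp
  [57,63): 6 bp

[5,6,7,7,8,9,21]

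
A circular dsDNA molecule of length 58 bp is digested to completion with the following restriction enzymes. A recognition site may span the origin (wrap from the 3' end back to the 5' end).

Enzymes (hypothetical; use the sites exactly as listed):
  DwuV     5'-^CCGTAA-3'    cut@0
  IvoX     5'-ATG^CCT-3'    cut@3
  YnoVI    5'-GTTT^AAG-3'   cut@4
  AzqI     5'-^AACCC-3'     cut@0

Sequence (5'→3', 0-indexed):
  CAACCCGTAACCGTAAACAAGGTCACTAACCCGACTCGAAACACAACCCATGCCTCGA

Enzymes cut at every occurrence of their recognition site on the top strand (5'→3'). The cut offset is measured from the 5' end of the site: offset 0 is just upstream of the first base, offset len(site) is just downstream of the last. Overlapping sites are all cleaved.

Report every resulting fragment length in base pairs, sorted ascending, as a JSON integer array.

Site scan:
  DwuV (CCGTAA, off=0): starts [4, 10] → cuts [4, 10]
  IvoX (ATGCCT, off=3): starts [49] → cuts [52]
  YnoVI (GTTTAAG, off=4): no sites
  AzqI (AACCC, off=0): starts [1, 27, 44] → cuts [1, 27, 44]

All cut coordinates (distinct, sorted): [1, 4, 10, 27, 44, 52]

Fragment lengths:
  1→4: 3 bp
  4→10: 6 bp
  10→27: 17 bp
  27→44: 17 bp
  44→52: 8 bp
  52→1 (wrap): 58-52+1 = 7 bp

[3,6,7,8,17,17]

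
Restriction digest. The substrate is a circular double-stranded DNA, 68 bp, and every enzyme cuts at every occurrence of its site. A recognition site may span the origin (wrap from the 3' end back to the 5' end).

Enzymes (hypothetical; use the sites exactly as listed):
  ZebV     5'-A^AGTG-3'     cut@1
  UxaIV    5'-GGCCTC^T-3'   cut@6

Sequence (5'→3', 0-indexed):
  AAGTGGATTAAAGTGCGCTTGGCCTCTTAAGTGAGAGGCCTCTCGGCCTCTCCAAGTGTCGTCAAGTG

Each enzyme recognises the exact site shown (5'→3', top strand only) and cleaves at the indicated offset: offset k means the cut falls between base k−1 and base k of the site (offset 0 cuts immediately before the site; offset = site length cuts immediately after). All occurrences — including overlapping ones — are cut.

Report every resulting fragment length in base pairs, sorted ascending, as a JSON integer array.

Scan for sites:
  ZebV AAGTG/1: at [0, 10, 28, 53, 63] ⇒ [1, 11, 29, 54, 64]
  UxaIV GGCCTCT/6: at [20, 36, 44] ⇒ [26, 42, 50]

All cut coordinates (distinct, sorted): [1, 11, 26, 29, 42, 50, 54, 64]

Fragments:
  1→11: 10 bp
  11→26: 15 bp
  26→29: 3 bp
  29→42: 13 bp
  42→50: 8 bp
  50→54: 4 bp
  54→64: 10 bp
  64→1 (wrap): 68-64+1 = 5 bp

[3,4,5,8,10,10,13,15]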